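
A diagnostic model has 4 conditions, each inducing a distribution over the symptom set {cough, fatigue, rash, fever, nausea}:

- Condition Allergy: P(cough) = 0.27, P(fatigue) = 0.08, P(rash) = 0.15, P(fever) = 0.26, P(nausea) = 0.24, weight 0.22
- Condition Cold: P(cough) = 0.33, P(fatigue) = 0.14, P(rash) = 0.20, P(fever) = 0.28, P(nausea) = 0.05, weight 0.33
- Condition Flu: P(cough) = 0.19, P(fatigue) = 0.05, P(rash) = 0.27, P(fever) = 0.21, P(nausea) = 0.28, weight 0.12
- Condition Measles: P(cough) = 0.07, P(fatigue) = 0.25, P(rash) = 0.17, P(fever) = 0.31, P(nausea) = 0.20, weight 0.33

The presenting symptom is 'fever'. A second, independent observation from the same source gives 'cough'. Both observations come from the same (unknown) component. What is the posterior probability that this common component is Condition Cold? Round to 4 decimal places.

The responsibility of component k is P(Z=k) f_k(x) divided by Σ_j P(Z=j) f_j(x).
Since both observations come from the same component, the likelihood for component k is f_k(x₁)·f_k(x₂).
  L_Allergy = [0.26] × [0.27] = 0.0702
  L_Cold = [0.28] × [0.33] = 0.0924
  L_Flu = [0.21] × [0.19] = 0.0399
  L_Measles = [0.31] × [0.07] = 0.0217
Prior × likelihood for each component:
  P(Z=Allergy)·L_Allergy = 0.22 × 0.0702 = 0.015444
  P(Z=Cold)·L_Cold = 0.33 × 0.0924 = 0.030492
  P(Z=Flu)·L_Flu = 0.12 × 0.0399 = 0.004788
  P(Z=Measles)·L_Measles = 0.33 × 0.0217 = 0.007161
Normaliser: 0.015444 + 0.030492 + 0.004788 + 0.007161 = 0.057885
P(Condition Cold | data) ≈ 0.5268

0.5268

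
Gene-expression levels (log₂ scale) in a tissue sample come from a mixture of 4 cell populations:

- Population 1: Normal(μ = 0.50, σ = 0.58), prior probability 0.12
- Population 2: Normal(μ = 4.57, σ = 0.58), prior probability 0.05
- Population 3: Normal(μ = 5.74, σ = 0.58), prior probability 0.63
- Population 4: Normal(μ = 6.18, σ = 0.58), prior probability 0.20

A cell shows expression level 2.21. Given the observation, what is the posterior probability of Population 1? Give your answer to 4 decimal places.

Posterior ∝ prior × likelihood, so P(k | x) ∝ w_k f_k(x); normalise over all components.
Normal densities:
  f_1 = (1/(0.58·√(2π)))·exp(−(2.21−0.50)²/(2·0.58²)) = 0.687832·exp(-4.34617) = 0.00891182
  f_2 = (1/(0.58·√(2π)))·exp(−(2.21−4.57)²/(2·0.58²)) = 0.687832·exp(-8.27824) = 0.000174698
  f_3 = (1/(0.58·√(2π)))·exp(−(2.21−5.74)²/(2·0.58²)) = 0.687832·exp(-18.52096) = 6.22204e-09
  f_4 = (1/(0.58·√(2π)))·exp(−(2.21−6.18)²/(2·0.58²)) = 0.687832·exp(-23.42583) = 4.61076e-11
Prior × likelihood for each component:
  w_1·f_1 = 0.12 × 0.00891182 = 0.00106942
  w_2·f_2 = 0.05 × 0.000174698 = 8.7349e-06
  w_3·f_3 = 0.63 × 6.22204e-09 = 3.91988e-09
  w_4·f_4 = 0.20 × 4.61076e-11 = 9.22152e-12
Sum: 0.00106942 + 8.7349e-06 + 3.91988e-09 + 9.22152e-12 = 0.00107816
So the posterior for Population 1 is 0.00106942 / 0.00107816 ≈ 0.9919.

0.9919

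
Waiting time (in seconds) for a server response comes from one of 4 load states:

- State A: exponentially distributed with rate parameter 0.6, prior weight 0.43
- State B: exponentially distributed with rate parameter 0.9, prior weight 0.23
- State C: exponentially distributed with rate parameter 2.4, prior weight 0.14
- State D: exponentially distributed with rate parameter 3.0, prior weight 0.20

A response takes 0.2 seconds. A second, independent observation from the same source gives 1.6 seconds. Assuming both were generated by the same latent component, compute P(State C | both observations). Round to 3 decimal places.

By Bayes' theorem, P(k | x) = P(Z=k) f_k(x) / Σ_j P(Z=j) f_j(x).
Since both observations come from the same component, the likelihood for component k is f_k(x₁)·f_k(x₂).
  p_A = [0.532152] × [0.229736] = 0.122254
  p_B = [0.751743] × [0.213235] = 0.160298
  p_C = [1.48508] × [0.0515846] = 0.0766073
  p_D = [1.64643] × [0.0246892] = 0.0406492
Multiply by the mixture weights:
  P(Z=A)·p_A = 0.43 × 0.122254 = 0.0525694
  P(Z=B)·p_B = 0.23 × 0.160298 = 0.0368685
  P(Z=C)·p_C = 0.14 × 0.0766073 = 0.010725
  P(Z=D)·p_D = 0.20 × 0.0406492 = 0.00812985
Evidence: 0.0525694 + 0.0368685 + 0.010725 + 0.00812985 = 0.108293
Responsibility of State C: 0.010725 / 0.108293 ≈ 0.099

0.099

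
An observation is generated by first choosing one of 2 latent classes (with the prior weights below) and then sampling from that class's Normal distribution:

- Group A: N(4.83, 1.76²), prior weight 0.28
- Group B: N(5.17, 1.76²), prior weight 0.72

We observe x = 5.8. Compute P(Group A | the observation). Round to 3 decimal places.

0.263

P(component k | x) = π_k·f_k(x) / marginal(x), where marginal(x) = Σ_j π_j·f_j(x).
Evaluate each component's likelihood at the observed value:
  L_A = 0.194733
  L_B = 0.212605
Weight by the priors:
  π_A·L_A = 0.28 × 0.194733 = 0.0545251
  π_B·L_B = 0.72 × 0.212605 = 0.153076
Denominator: 0.0545251 + 0.153076 = 0.207601
Responsibility of Group A: 0.0545251 / 0.207601 ≈ 0.263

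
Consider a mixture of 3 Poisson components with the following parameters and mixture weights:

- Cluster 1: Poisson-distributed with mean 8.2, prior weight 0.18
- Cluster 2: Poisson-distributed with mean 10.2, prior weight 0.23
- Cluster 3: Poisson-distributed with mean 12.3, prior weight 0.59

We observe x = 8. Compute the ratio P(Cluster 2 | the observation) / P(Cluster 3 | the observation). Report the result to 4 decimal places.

0.7120

Posterior odds = (π_i f_i(x)) / (π_j f_j(x)); the normalising sum cancels.
Component likelihoods at x = 8:
  p_1 = 0.139244
  p_2 = 0.108013
  p_3 = 0.0591423
Odds = (0.23/0.59) × (0.108013/0.0591423) = 0.389831 × 1.82633 ≈ 0.7120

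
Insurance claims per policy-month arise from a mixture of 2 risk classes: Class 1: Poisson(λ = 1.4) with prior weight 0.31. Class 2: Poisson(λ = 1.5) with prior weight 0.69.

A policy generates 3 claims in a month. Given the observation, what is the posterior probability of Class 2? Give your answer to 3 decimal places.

By Bayes' theorem, P(k | x) = π_k f_k(x) / Σ_j π_j f_j(x).
Evaluate each component's likelihood at the observed value:
  f_1 = e^(−1.4)·1.4^3/3! = 0.112777
  f_2 = e^(−1.5)·1.5^3/3! = 0.125511
Unnormalised posteriors:
  π_1·f_1 = 0.31 × 0.112777 = 0.0349609
  π_2·f_2 = 0.69 × 0.125511 = 0.0866024
Normaliser: 0.0349609 + 0.0866024 = 0.121563
So the posterior for Class 2 is 0.0866024 / 0.121563 ≈ 0.712.

0.712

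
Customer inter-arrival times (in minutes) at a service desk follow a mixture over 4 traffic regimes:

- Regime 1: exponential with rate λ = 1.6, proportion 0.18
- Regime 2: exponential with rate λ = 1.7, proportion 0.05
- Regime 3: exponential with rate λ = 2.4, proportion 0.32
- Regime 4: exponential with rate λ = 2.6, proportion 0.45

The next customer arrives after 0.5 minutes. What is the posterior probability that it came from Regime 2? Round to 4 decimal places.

0.0507

The responsibility of component k is w_k f_k(x) divided by Σ_j w_j f_j(x).
Component likelihoods at x = 0.5 minutes:
  L_1 = 1.6·e^(−1.6·0.5) = 1.6·e^(−0.8000) = 0.718926
  L_2 = 1.7·e^(−1.7·0.5) = 1.7·e^(−0.8500) = 0.726605
  L_3 = 2.4·e^(−2.4·0.5) = 2.4·e^(−1.2000) = 0.722866
  L_4 = 2.6·e^(−2.6·0.5) = 2.6·e^(−1.3000) = 0.708583
Unnormalised posteriors:
  w_1·L_1 = 0.18 × 0.718926 = 0.129407
  w_2·L_2 = 0.05 × 0.726605 = 0.0363303
  w_3·L_3 = 0.32 × 0.722866 = 0.231317
  w_4·L_4 = 0.45 × 0.708583 = 0.318862
Evidence: 0.129407 + 0.0363303 + 0.231317 + 0.318862 = 0.715916
P(Regime 2 | the observation) ≈ 0.0507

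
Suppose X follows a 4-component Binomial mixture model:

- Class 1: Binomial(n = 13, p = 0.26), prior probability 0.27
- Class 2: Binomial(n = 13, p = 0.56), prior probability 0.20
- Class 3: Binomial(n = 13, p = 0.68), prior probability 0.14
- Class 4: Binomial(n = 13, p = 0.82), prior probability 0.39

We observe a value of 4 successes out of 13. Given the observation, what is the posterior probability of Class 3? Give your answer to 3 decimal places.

0.011

P(component k | x) = π_k·f_k(x) / marginal(x), where marginal(x) = Σ_j π_j·f_j(x).
Evaluate each component's likelihood at the observed value:
  p_1 = C(13,4)·0.26^4·0.74^9 = 715·0.00456976·0.0665404 = 0.217413
  p_2 = C(13,4)·0.56^4·0.44^9 = 715·0.098345·0.000618122 = 0.0434643
  p_3 = C(13,4)·0.68^4·0.32^9 = 715·0.213814·3.51844e-05 = 0.00537888
  p_4 = C(13,4)·0.82^4·0.18^9 = 715·0.452122·1.98359e-07 = 6.4123e-05
Prior × likelihood for each component:
  π_1·p_1 = 0.27 × 0.217413 = 0.0587014
  π_2·p_2 = 0.20 × 0.0434643 = 0.00869285
  π_3·p_3 = 0.14 × 0.00537888 = 0.000753043
  π_4·p_4 = 0.39 × 6.4123e-05 = 2.5008e-05
Denominator: 0.0587014 + 0.00869285 + 0.000753043 + 2.5008e-05 = 0.0681723
Responsibility of Class 3: 0.000753043 / 0.0681723 ≈ 0.011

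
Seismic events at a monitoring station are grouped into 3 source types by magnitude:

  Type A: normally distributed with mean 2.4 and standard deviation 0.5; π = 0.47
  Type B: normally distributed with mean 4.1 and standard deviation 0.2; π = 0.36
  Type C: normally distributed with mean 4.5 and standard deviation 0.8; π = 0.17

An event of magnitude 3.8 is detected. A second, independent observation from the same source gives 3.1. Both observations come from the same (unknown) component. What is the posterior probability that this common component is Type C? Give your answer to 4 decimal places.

By Bayes' theorem, P(k | x) = w_k f_k(x) / Σ_j w_j f_j(x).
Since both observations come from the same component, the likelihood for component k is f_k(x₁)·f_k(x₂).
  f_A = [(1/(0.5·√(2π)))·exp(−(3.8−2.4)²/(2·0.5²)) = 0.797885·exp(-3.92000) = 0.0158309] × [0.299455] = 0.00474064
  f_B = [(1/(0.2·√(2π)))·exp(−(3.8−4.1)²/(2·0.2²)) = 1.994711·exp(-1.12500) = 0.647588] × [7.4336e-06] = 4.81391e-06
  f_C = [(1/(0.8·√(2π)))·exp(−(3.8−4.5)²/(2·0.8²)) = 0.498678·exp(-0.38281) = 0.340069] × [0.107847] = 0.0366753
Multiply by the mixture weights:
  w_A·f_A = 0.47 × 0.00474064 = 0.0022281
  w_B·f_B = 0.36 × 4.81391e-06 = 1.73301e-06
  w_C·f_C = 0.17 × 0.0366753 = 0.0062348
Normaliser: 0.0022281 + 1.73301e-06 + 0.0062348 = 0.00846463
So the posterior for Type C is 0.0062348 / 0.00846463 ≈ 0.7366.

0.7366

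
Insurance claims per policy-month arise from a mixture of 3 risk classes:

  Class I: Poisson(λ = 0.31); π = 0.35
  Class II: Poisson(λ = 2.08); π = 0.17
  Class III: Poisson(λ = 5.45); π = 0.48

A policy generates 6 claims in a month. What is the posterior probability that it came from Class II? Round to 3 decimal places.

0.031

P(component k | x) = π_k·f_k(x) / marginal(x), where marginal(x) = Σ_j π_j·f_j(x).
Evaluate each component's likelihood at the observed value:
  L_I = e^(−0.31)·0.31^6/6! = 9.04079e-07
  L_II = e^(−2.08)·2.08^6/6! = 0.0140513
  L_III = e^(−5.45)·5.45^6/6! = 0.156366
Multiply by the mixture weights:
  π_I·L_I = 0.35 × 9.04079e-07 = 3.16428e-07
  π_II·L_II = 0.17 × 0.0140513 = 0.00238871
  π_III·L_III = 0.48 × 0.156366 = 0.0750556
Evidence: 3.16428e-07 + 0.00238871 + 0.0750556 = 0.0774446
So the posterior for Class II is 0.00238871 / 0.0774446 ≈ 0.031.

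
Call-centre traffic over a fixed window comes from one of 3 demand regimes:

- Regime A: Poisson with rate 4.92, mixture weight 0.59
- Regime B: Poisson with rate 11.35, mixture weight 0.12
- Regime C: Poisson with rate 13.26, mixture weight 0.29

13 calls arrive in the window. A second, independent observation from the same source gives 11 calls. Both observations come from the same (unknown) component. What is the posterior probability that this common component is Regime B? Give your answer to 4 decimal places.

Apply Bayes' rule: the posterior for each component is proportional to its prior times its likelihood at x.
Since both observations come from the same component, the likelihood for component k is f_k(x₁)·f_k(x₂).
  f_A = [0.00116021] × [0.00747707] = 8.67498e-06
  f_B = [0.0980446] × [0.118729] = 0.0116407
  f_C = [0.109658] × [0.0972922] = 0.0106689
Weight by the priors:
  π_A·f_A = 0.59 × 8.67498e-06 = 5.11824e-06
  π_B·f_B = 0.12 × 0.0116407 = 0.00139689
  π_C·f_C = 0.29 × 0.0106689 = 0.00309398
Denominator: 5.11824e-06 + 0.00139689 + 0.00309398 = 0.00449598
P(Regime B | x₁, x₂) = 0.00139689 / 0.00449598 ≈ 0.3107

0.3107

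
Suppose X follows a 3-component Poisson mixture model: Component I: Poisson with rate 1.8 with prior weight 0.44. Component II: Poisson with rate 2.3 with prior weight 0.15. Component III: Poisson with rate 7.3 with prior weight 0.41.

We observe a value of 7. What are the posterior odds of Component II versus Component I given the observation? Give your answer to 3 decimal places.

1.150

The posterior odds equal the prior odds times the likelihood ratio: (π_i/π_j)·(f_i(x)/f_j(x)).
Poisson probabilities:
  p_I = e^(−1.8)·1.8^7/7! = 0.00200792
  p_II = e^(−2.3)·2.3^7/7! = 0.00677309
  p_III = e^(−7.3)·7.3^7/7! = 0.148074
Odds = (0.15/0.44) × (0.00677309/0.00200792) = 0.340909 × 3.37318 ≈ 1.150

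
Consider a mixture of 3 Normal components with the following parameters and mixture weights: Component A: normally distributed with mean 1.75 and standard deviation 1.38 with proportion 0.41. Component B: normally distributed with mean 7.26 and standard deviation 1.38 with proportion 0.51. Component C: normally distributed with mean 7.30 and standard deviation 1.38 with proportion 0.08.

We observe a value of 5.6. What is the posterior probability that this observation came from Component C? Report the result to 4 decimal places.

P(component k | x) = P(Z=k)·f_k(x) / marginal(x), where marginal(x) = Σ_j P(Z=j)·f_j(x).
Normal densities:
  f_A = 0.0059008
  f_B = 0.140225
  f_C = 0.135364
Multiply by the mixture weights:
  P(Z=A)·f_A = 0.41 × 0.0059008 = 0.00241933
  P(Z=B)·f_B = 0.51 × 0.140225 = 0.0715149
  P(Z=C)·f_C = 0.08 × 0.135364 = 0.0108291
Sum: 0.00241933 + 0.0715149 + 0.0108291 = 0.0847633
P(Component C | data) ≈ 0.1278

0.1278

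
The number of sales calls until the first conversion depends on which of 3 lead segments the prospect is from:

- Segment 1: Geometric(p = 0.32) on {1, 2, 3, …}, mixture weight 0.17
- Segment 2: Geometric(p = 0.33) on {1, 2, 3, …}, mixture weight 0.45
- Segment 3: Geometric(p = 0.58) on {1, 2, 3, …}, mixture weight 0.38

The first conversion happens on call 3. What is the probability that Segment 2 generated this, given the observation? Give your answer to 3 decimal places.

The responsibility of component k is π_k f_k(x) divided by Σ_j π_j f_j(x).
Evaluate each component's likelihood at the observed value:
  p_1 = 0.147968
  p_2 = 0.148137
  p_3 = 0.102312
Prior × likelihood for each component:
  π_1·p_1 = 0.17 × 0.147968 = 0.0251546
  π_2·p_2 = 0.45 × 0.148137 = 0.0666617
  π_3·p_3 = 0.38 × 0.102312 = 0.0388786
Denominator: 0.0251546 + 0.0666617 + 0.0388786 = 0.130695
Responsibility of Segment 2: 0.0666617 / 0.130695 ≈ 0.510

0.510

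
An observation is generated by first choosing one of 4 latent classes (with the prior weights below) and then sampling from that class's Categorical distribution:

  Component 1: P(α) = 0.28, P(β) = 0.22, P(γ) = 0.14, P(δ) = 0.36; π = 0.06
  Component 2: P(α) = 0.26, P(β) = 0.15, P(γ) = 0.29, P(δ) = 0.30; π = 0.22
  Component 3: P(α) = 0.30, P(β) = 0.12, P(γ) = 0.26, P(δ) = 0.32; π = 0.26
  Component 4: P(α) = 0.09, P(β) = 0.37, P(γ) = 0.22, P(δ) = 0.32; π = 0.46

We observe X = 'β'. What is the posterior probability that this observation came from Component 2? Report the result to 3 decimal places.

The responsibility of component k is π_k f_k(x) divided by Σ_j π_j f_j(x).
Categorical probabilities:
  f_1 = 0.22
  f_2 = 0.15
  f_3 = 0.12
  f_4 = 0.37
Unnormalised posteriors:
  π_1·f_1 = 0.06 × 0.22 = 0.0132
  π_2·f_2 = 0.22 × 0.15 = 0.033
  π_3·f_3 = 0.26 × 0.12 = 0.0312
  π_4·f_4 = 0.46 × 0.37 = 0.1702
Normaliser: 0.0132 + 0.033 + 0.0312 + 0.1702 = 0.2476
P(Component 2 | the observation) = 0.033 / 0.2476 ≈ 0.133

0.133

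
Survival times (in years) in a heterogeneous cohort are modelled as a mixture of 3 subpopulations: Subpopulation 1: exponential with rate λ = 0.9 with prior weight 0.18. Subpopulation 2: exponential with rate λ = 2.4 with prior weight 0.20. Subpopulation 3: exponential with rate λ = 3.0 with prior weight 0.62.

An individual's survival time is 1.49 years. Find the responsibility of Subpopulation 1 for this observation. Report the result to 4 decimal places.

0.5496

The responsibility of component k is P(Z=k) f_k(x) divided by Σ_j P(Z=j) f_j(x).
Exponential densities:
  L_1 = 0.235426
  L_2 = 0.0671698
  L_3 = 0.0343419
Weight by the priors:
  P(Z=1)·L_1 = 0.18 × 0.235426 = 0.0423766
  P(Z=2)·L_2 = 0.20 × 0.0671698 = 0.013434
  P(Z=3)·L_3 = 0.62 × 0.0343419 = 0.021292
Denominator: 0.0423766 + 0.013434 + 0.021292 = 0.0771026
P(Subpopulation 1 | the observation) = 0.0423766 / 0.0771026 ≈ 0.5496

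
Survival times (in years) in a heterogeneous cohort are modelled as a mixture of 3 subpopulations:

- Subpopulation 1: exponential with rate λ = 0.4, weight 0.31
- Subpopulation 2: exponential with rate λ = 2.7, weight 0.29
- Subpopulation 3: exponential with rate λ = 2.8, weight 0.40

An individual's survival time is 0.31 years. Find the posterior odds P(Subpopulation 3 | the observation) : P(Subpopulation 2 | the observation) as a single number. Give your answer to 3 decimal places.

1.387

Since P(k|x) ∝ π_k f_k(x), the posterior odds are π_i f_i(x) / (π_j f_j(x)).
Exponential densities:
  p_1 = 0.353352
  p_2 = 1.16912
  p_3 = 1.17541
0.470165 / 0.339045 ≈ 1.387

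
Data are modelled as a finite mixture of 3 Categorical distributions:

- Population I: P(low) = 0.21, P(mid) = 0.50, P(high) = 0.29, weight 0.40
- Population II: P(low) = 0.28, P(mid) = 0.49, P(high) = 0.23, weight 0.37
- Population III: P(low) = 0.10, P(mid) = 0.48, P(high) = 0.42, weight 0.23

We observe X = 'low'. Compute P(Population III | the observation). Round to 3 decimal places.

0.109

By Bayes' theorem, P(k | x) = π_k f_k(x) / Σ_j π_j f_j(x).
Component likelihoods at x = 'low':
  p_I = 0.21
  p_II = 0.28
  p_III = 0.1
Prior × likelihood for each component:
  π_I·p_I = 0.40 × 0.21 = 0.084
  π_II·p_II = 0.37 × 0.28 = 0.1036
  π_III·p_III = 0.23 × 0.1 = 0.023
Denominator: 0.084 + 0.1036 + 0.023 = 0.2106
P(Population III | x) = 0.023 / 0.2106 ≈ 0.109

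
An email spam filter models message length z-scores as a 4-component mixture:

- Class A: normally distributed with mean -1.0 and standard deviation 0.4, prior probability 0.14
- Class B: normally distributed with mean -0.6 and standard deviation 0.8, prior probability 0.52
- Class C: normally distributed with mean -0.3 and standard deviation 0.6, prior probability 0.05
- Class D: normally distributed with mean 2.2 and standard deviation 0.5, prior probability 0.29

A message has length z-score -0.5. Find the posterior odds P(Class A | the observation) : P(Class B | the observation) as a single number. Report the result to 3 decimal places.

Only the two components matter; the odds are (P(Z=i) f_i(x)) / (P(Z=j) f_j(x)).
Evaluate each component's likelihood at the observed value:
  f_A = (1/(0.4·√(2π)))·exp(−(-0.5−-1.0)²/(2·0.4²)) = 0.997356·exp(-0.78125) = 0.456623
  f_B = (1/(0.8·√(2π)))·exp(−(-0.5−-0.6)²/(2·0.8²)) = 0.498678·exp(-0.00781) = 0.494797
  f_C = (1/(0.6·√(2π)))·exp(−(-0.5−-0.3)²/(2·0.6²)) = 0.664904·exp(-0.05556) = 0.628972
  f_D = (1/(0.5·√(2π)))·exp(−(-0.5−2.2)²/(2·0.5²)) = 0.797885·exp(-14.58000) = 3.71472e-07
Posterior odds = (P(Z=A)·f_A) / (P(Z=B)·f_B) = (0.14·0.456623) / (0.52·0.494797) = 0.0639272 / 0.257294 ≈ 0.248

0.248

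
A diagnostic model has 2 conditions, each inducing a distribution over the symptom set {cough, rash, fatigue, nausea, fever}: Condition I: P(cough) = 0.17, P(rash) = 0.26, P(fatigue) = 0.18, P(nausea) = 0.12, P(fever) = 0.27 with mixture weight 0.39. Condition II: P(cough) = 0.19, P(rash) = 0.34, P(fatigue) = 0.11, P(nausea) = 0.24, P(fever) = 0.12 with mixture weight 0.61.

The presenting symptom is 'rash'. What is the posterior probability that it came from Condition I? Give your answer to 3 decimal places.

The responsibility of component k is w_k f_k(x) divided by Σ_j w_j f_j(x).
Component likelihoods at x = 'rash':
  f_I = P(rash | comp) = 0.26
  f_II = P(rash | comp) = 0.34
Multiply by the mixture weights:
  w_I·f_I = 0.39 × 0.26 = 0.1014
  w_II·f_II = 0.61 × 0.34 = 0.2074
Evidence: 0.1014 + 0.2074 = 0.3088
P(Condition I | 'rash') ≈ 0.328

0.328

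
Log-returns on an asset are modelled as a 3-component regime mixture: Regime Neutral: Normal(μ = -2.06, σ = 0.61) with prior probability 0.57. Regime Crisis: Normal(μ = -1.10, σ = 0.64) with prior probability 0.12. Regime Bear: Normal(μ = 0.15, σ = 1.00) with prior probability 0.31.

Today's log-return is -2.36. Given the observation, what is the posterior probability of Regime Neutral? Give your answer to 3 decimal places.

0.954

Posterior ∝ prior × likelihood, so P(k | x) ∝ π_k f_k(x); normalise over all components.
Component likelihoods at x = -2.36:
  f_Neutral = (1/(0.61·√(2π)))·exp(−(-2.36−-2.06)²/(2·0.61²)) = 0.654004·exp(-0.12094) = 0.579507
  f_Crisis = (1/(0.64·√(2π)))·exp(−(-2.36−-1.10)²/(2·0.64²)) = 0.623347·exp(-1.93799) = 0.0897579
  f_Bear = (1/(1.00·√(2π)))·exp(−(-2.36−0.15)²/(2·1.00²)) = 0.398942·exp(-3.15005) = 0.0170947
Weight by the priors:
  π_Neutral·f_Neutral = 0.57 × 0.579507 = 0.330319
  π_Crisis·f_Crisis = 0.12 × 0.0897579 = 0.0107709
  π_Bear·f_Bear = 0.31 × 0.0170947 = 0.00529935
Evidence: 0.330319 + 0.0107709 + 0.00529935 = 0.346389
Responsibility of Regime Neutral: 0.330319 / 0.346389 ≈ 0.954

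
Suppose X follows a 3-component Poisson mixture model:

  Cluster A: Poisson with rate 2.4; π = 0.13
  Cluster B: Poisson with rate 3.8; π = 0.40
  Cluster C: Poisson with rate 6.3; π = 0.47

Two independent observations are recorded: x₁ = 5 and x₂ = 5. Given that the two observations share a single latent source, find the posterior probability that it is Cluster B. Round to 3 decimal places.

P(component k | x) = π_k·f_k(x) / marginal(x), where marginal(x) = Σ_j π_j·f_j(x).
Since both observations come from the same component, the likelihood for component k is f_k(x₁)·f_k(x₂).
  p_A = [e^(−2.4)·2.4^5/5! = 0.0601961] × [0.0601961] = 0.00362357
  p_B = [e^(−3.8)·3.8^5/5! = 0.147713] × [0.147713] = 0.021819
  p_C = [e^(−6.3)·6.3^5/5! = 0.151868] × [0.151868] = 0.0230639
Weight by the priors:
  π_A·p_A = 0.13 × 0.00362357 = 0.000471064
  π_B·p_B = 0.40 × 0.021819 = 0.00872761
  π_C·p_C = 0.47 × 0.0230639 = 0.01084
Sum: 0.000471064 + 0.00872761 + 0.01084 = 0.0200387
So the posterior for Cluster B is 0.00872761 / 0.0200387 ≈ 0.436.

0.436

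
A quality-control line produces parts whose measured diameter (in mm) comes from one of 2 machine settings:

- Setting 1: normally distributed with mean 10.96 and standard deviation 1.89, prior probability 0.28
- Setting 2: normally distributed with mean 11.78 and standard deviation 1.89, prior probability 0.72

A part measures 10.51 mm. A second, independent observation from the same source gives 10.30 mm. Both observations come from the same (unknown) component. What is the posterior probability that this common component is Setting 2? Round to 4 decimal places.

0.6228

P(component k | x) = π_k·f_k(x) / marginal(x), where marginal(x) = Σ_j π_j·f_j(x).
Since both observations come from the same component, the likelihood for component k is f_k(x₁)·f_k(x₂).
  L_1 = [(1/(1.89·√(2π)))·exp(−(10.51−10.96)²/(2·1.89²)) = 0.211081·exp(-0.02834) = 0.205182] × [0.198595] = 0.040748
  L_2 = [(1/(1.89·√(2π)))·exp(−(10.51−11.78)²/(2·1.89²)) = 0.211081·exp(-0.22576) = 0.168423] × [0.155344] = 0.0261634
Prior × likelihood for each component:
  π_1·L_1 = 0.28 × 0.040748 = 0.0114094
  π_2·L_2 = 0.72 × 0.0261634 = 0.0188377
Denominator: 0.0114094 + 0.0188377 = 0.0302471
P(Setting 2 | x₁,x₂) = 0.0188377 / 0.0302471 ≈ 0.6228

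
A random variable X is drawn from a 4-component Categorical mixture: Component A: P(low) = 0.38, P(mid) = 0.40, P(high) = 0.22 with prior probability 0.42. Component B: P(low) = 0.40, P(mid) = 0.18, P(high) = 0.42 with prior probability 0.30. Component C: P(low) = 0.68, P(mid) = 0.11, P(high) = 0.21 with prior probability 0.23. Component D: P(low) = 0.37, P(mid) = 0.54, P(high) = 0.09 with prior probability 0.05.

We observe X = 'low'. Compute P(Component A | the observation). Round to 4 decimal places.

Posterior ∝ prior × likelihood, so P(k | x) ∝ w_k f_k(x); normalise over all components.
Component likelihoods at x = 'low':
  L_A = P(low | comp) = 0.38
  L_B = P(low | comp) = 0.40
  L_C = P(low | comp) = 0.68
  L_D = P(low | comp) = 0.37
Unnormalised posteriors:
  w_A·L_A = 0.42 × 0.38 = 0.1596
  w_B·L_B = 0.30 × 0.4 = 0.12
  w_C·L_C = 0.23 × 0.68 = 0.1564
  w_D·L_D = 0.05 × 0.37 = 0.0185
Normaliser: 0.1596 + 0.12 + 0.1564 + 0.0185 = 0.4545
P(Component A | the observation) ≈ 0.3512

0.3512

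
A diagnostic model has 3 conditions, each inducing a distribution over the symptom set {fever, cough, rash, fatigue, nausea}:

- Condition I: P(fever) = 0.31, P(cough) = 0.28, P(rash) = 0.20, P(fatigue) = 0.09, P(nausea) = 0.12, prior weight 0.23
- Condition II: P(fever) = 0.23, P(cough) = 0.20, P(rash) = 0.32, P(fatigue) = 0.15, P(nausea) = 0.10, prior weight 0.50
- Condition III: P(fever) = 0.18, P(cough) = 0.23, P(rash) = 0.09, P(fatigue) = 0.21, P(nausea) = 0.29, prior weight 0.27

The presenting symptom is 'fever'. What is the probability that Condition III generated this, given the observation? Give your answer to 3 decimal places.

0.207

By Bayes' theorem, P(k | x) = P(Z=k) f_k(x) / Σ_j P(Z=j) f_j(x).
Component likelihoods at x = 'fever':
  f_I = 0.31
  f_II = 0.23
  f_III = 0.18
Weight by the priors:
  P(Z=I)·f_I = 0.23 × 0.31 = 0.0713
  P(Z=II)·f_II = 0.50 × 0.23 = 0.115
  P(Z=III)·f_III = 0.27 × 0.18 = 0.0486
Sum: 0.0713 + 0.115 + 0.0486 = 0.2349
P(Condition III | x) = 0.0486 / 0.2349 ≈ 0.207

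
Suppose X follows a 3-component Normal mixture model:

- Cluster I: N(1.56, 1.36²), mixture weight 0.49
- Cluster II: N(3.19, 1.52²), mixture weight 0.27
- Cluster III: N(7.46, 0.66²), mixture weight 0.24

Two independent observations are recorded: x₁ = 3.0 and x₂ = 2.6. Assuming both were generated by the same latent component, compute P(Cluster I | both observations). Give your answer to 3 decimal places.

The responsibility of component k is π_k f_k(x) divided by Σ_j π_j f_j(x).
Since both observations come from the same component, the likelihood for component k is f_k(x₁)·f_k(x₂).
  f_I = [(1/(1.36·√(2π)))·exp(−(3.0−1.56)²/(2·1.36²)) = 0.293340·exp(-0.56055) = 0.167466] × [0.218972] = 0.0366703
  f_II = [(1/(1.52·√(2π)))·exp(−(3.0−3.19)²/(2·1.52²)) = 0.262462·exp(-0.00781) = 0.26042] × [0.243416] = 0.0633904
  f_III = [(1/(0.66·√(2π)))·exp(−(3.0−7.46)²/(2·0.66²)) = 0.604458·exp(-22.83242) = 7.33456e-11] × [1.01616e-12] = 7.45307e-23
Multiply by the mixture weights:
  π_I·f_I = 0.49 × 0.0366703 = 0.0179685
  π_II·f_II = 0.27 × 0.0633904 = 0.0171154
  π_III·f_III = 0.24 × 7.45307e-23 = 1.78874e-23
Evidence: 0.0179685 + 0.0171154 + 1.78874e-23 = 0.0350839
So the posterior for Cluster I is 0.0179685 / 0.0350839 ≈ 0.512.

0.512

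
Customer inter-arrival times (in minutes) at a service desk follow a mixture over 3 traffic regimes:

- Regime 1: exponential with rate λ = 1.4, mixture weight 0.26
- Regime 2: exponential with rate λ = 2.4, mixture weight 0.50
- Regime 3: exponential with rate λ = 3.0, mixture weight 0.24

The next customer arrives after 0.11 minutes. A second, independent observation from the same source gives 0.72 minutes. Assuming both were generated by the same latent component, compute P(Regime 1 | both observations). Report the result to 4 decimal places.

By Bayes' theorem, P(k | x) = P(Z=k) f_k(x) / Σ_j P(Z=j) f_j(x).
Since both observations come from the same component, the likelihood for component k is f_k(x₁)·f_k(x₂).
  L_1 = [1.4·e^(−1.4·0.11) = 1.4·e^(−0.1540) = 1.20018] × [0.510927] = 0.613205
  L_2 = [2.4·e^(−2.4·0.11) = 2.4·e^(−0.2640) = 1.84314] × [0.426334] = 0.785792
  L_3 = [3.0·e^(−3.0·0.11) = 3.0·e^(−0.3300) = 2.15677] × [0.345975] = 0.74619
Unnormalised posteriors:
  P(Z=1)·L_1 = 0.26 × 0.613205 = 0.159433
  P(Z=2)·L_2 = 0.50 × 0.785792 = 0.392896
  P(Z=3)·L_3 = 0.24 × 0.74619 = 0.179086
Evidence: 0.159433 + 0.392896 + 0.179086 = 0.731415
So the posterior for Regime 1 is 0.159433 / 0.731415 ≈ 0.2180.

0.2180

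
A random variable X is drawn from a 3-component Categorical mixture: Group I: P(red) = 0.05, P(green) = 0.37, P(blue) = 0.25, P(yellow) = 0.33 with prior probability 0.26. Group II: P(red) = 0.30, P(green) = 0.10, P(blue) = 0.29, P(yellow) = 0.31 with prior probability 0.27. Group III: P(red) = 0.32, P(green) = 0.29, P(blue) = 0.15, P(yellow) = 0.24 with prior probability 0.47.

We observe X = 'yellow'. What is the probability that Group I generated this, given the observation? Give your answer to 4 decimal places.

0.3039

Apply Bayes' rule: the posterior for each component is proportional to its prior times its likelihood at x.
Evaluate each component's likelihood at the observed value:
  L_I = P(yellow | comp) = 0.33
  L_II = P(yellow | comp) = 0.31
  L_III = P(yellow | comp) = 0.24
Unnormalised posteriors:
  P(Z=I)·L_I = 0.26 × 0.33 = 0.0858
  P(Z=II)·L_II = 0.27 × 0.31 = 0.0837
  P(Z=III)·L_III = 0.47 × 0.24 = 0.1128
Evidence: 0.0858 + 0.0837 + 0.1128 = 0.2823
So the posterior for Group I is 0.0858 / 0.2823 ≈ 0.3039.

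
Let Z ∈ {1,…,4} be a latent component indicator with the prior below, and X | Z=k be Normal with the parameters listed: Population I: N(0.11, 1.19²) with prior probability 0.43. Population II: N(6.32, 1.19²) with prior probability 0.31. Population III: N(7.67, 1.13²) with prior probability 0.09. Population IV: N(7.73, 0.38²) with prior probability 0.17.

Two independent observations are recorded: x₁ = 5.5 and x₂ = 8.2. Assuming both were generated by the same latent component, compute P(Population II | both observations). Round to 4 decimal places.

By Bayes' theorem, P(k | x) = w_k f_k(x) / Σ_j w_j f_j(x).
Since both observations come from the same component, the likelihood for component k is f_k(x₁)·f_k(x₂).
  p_I = [1.17615e-05] × [3.08629e-11] = 3.62995e-16
  p_II = [0.264397] × [0.0962481] = 0.0254477
  p_III = [0.0558528] × [0.316273] = 0.0176647
  p_IV = [3.49084e-08] × [0.488584] = 1.70557e-08
Multiply by the mixture weights:
  w_I·p_I = 0.43 × 3.62995e-16 = 1.56088e-16
  w_II·p_II = 0.31 × 0.0254477 = 0.00788878
  w_III·p_III = 0.09 × 0.0176647 = 0.00158983
  w_IV·p_IV = 0.17 × 1.70557e-08 = 2.89947e-09
Sum: 1.56088e-16 + 0.00788878 + 0.00158983 + 2.89947e-09 = 0.00947861
Responsibility of Population II: 0.00788878 / 0.00947861 ≈ 0.8323

0.8323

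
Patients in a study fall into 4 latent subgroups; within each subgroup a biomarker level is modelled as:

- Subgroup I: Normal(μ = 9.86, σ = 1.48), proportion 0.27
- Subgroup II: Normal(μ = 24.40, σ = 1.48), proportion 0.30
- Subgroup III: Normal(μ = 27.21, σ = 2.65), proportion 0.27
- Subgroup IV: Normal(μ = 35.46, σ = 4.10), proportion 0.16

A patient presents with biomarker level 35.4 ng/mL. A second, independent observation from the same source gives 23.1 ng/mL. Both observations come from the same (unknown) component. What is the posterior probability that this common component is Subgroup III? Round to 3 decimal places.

P(component k | x) = π_k·f_k(x) / marginal(x), where marginal(x) = Σ_j π_j·f_j(x).
Since both observations come from the same component, the likelihood for component k is f_k(x₁)·f_k(x₂).
  L_I = [(1/(1.48·√(2π)))·exp(−(35.4−9.86)²/(2·1.48²)) = 0.269556·exp(-148.89783) = 5.82296e-66] × [1.12815e-18] = 6.56916e-84
  L_II = [(1/(1.48·√(2π)))·exp(−(35.4−24.40)²/(2·1.48²)) = 0.269556·exp(-27.62053) = 2.724e-13] × [0.183277] = 4.99247e-14
  L_III = [(1/(2.65·√(2π)))·exp(−(35.4−27.21)²/(2·2.65²)) = 0.150544·exp(-4.77580) = 0.00126929] × [0.0452202] = 5.73976e-05
  L_IV = [(1/(4.10·√(2π)))·exp(−(35.4−35.46)²/(2·4.10²)) = 0.097303·exp(-0.00011) = 0.0972926] × [0.0010344] = 0.000100639
Multiply by the mixture weights:
  π_I·L_I = 0.27 × 6.56916e-84 = 1.77367e-84
  π_II·L_II = 0.30 × 4.99247e-14 = 1.49774e-14
  π_III·L_III = 0.27 × 5.73976e-05 = 1.54973e-05
  π_IV·L_IV = 0.16 × 0.000100639 = 1.61023e-05
Evidence: 1.77367e-84 + 1.49774e-14 + 1.54973e-05 + 1.61023e-05 = 3.15996e-05
P(Subgroup III | x) = 1.54973e-05 / 3.15996e-05 ≈ 0.490

0.490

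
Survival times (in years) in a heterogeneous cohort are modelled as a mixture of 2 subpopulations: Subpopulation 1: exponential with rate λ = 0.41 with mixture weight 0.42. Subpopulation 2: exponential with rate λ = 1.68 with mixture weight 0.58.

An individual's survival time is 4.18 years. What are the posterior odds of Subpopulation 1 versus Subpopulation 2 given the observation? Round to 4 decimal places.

The posterior odds equal the prior odds times the likelihood ratio: (π_i/π_j)·(f_i(x)/f_j(x)).
Component likelihoods at x = 4.18 years:
  L_1 = 0.0738737
  L_2 = 0.00149803
Posterior odds = (π_1·L_1) / (π_2·L_2) = (0.42·0.0738737) / (0.58·0.00149803) = 0.031027 / 0.000868856 ≈ 35.7101

35.7101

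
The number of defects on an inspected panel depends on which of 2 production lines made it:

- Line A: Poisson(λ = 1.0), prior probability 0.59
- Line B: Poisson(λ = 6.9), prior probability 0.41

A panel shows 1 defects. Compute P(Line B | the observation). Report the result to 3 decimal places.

By Bayes' theorem, P(k | x) = π_k f_k(x) / Σ_j π_j f_j(x).
Evaluate each component's likelihood at the observed value:
  L_A = e^(−1.0)·1.0^1/1! = 0.367879
  L_B = e^(−6.9)·6.9^1/1! = 0.00695372
Multiply by the mixture weights:
  π_A·L_A = 0.59 × 0.367879 = 0.217049
  π_B·L_B = 0.41 × 0.00695372 = 0.00285102
Evidence: 0.217049 + 0.00285102 = 0.2199
P(Line B | data) ≈ 0.013

0.013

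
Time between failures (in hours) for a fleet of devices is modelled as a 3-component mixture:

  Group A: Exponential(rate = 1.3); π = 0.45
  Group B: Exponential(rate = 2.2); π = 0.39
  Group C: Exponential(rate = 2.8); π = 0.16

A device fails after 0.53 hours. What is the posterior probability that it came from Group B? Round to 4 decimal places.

P(component k | x) = P(Z=k)·f_k(x) / marginal(x), where marginal(x) = Σ_j P(Z=j)·f_j(x).
Evaluate each component's likelihood at the observed value:
  p_A = 0.652701
  p_B = 0.685544
  p_C = 0.634841
Prior × likelihood for each component:
  P(Z=A)·p_A = 0.45 × 0.652701 = 0.293716
  P(Z=B)·p_B = 0.39 × 0.685544 = 0.267362
  P(Z=C)·p_C = 0.16 × 0.634841 = 0.101575
Evidence: 0.293716 + 0.267362 + 0.101575 = 0.662652
So the posterior for Group B is 0.267362 / 0.662652 ≈ 0.4035.

0.4035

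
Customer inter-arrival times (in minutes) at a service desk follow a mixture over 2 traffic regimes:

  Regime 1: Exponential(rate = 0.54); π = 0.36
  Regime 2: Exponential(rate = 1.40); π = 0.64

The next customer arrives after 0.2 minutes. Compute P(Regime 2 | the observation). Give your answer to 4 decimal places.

P(component k | x) = π_k·f_k(x) / marginal(x), where marginal(x) = Σ_j π_j·f_j(x).
Evaluate each component's likelihood at the observed value:
  f_1 = 0.54·e^(−0.54·0.2) = 0.54·e^(−0.1080) = 0.484719
  f_2 = 1.40·e^(−1.40·0.2) = 1.40·e^(−0.2800) = 1.0581
Multiply by the mixture weights:
  π_1·f_1 = 0.36 × 0.484719 = 0.174499
  π_2·f_2 = 0.64 × 1.0581 = 0.677182
Marginal: 0.174499 + 0.677182 = 0.851681
So the posterior for Regime 2 is 0.677182 / 0.851681 ≈ 0.7951.

0.7951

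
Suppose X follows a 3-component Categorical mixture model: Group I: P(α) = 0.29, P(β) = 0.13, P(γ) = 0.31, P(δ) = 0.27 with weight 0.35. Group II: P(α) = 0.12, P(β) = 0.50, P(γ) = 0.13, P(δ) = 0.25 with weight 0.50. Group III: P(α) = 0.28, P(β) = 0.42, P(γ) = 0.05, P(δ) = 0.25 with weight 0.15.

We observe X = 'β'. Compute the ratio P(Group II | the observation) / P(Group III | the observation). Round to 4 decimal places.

3.9683

Only the two components matter; the odds are (π_i f_i(x)) / (π_j f_j(x)).
Component likelihoods at x = 'β':
  p_I = P(β | comp) = 0.13
  p_II = P(β | comp) = 0.50
  p_III = P(β | comp) = 0.42
0.25 / 0.063 ≈ 3.9683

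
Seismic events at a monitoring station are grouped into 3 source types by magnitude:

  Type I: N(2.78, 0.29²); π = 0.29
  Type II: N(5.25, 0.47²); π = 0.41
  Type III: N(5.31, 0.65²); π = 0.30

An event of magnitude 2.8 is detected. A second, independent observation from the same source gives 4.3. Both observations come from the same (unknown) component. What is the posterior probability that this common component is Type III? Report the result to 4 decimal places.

The responsibility of component k is P(Z=k) f_k(x) divided by Σ_j P(Z=j) f_j(x).
Since both observations come from the same component, the likelihood for component k is f_k(x₁)·f_k(x₂).
  f_I = [1.3724] × [1.48947e-06] = 2.04414e-06
  f_II = [1.0673e-06] × [0.110064] = 1.17471e-07
  f_III = [0.000354822] × [0.18353] = 6.51206e-05
Multiply by the mixture weights:
  P(Z=I)·f_I = 0.29 × 2.04414e-06 = 5.928e-07
  P(Z=II)·f_II = 0.41 × 1.17471e-07 = 4.8163e-08
  P(Z=III)·f_III = 0.30 × 6.51206e-05 = 1.95362e-05
Evidence: 5.928e-07 + 4.8163e-08 + 1.95362e-05 = 2.01771e-05
P(Type III | x₁,x₂) = 1.95362e-05 / 2.01771e-05 ≈ 0.9682

0.9682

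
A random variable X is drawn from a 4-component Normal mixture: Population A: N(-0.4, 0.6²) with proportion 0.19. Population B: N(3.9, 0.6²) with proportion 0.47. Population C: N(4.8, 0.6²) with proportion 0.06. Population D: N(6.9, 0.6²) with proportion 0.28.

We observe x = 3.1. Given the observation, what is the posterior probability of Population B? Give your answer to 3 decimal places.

The responsibility of component k is P(Z=k) f_k(x) divided by Σ_j P(Z=j) f_j(x).
Component likelihoods at x = 3.1:
  f_A = (1/(0.6·√(2π)))·exp(−(3.1−-0.4)²/(2·0.6²)) = 0.664904·exp(-17.01389) = 2.71469e-08
  f_B = (1/(0.6·√(2π)))·exp(−(3.1−3.9)²/(2·0.6²)) = 0.664904·exp(-0.88889) = 0.27335
  f_C = (1/(0.6·√(2π)))·exp(−(3.1−4.8)²/(2·0.6²)) = 0.664904·exp(-4.01389) = 0.0120102
  f_D = (1/(0.6·√(2π)))·exp(−(3.1−6.9)²/(2·0.6²)) = 0.664904·exp(-20.05556) = 1.29641e-09
Weight by the priors:
  P(Z=A)·f_A = 0.19 × 2.71469e-08 = 5.15792e-09
  P(Z=B)·f_B = 0.47 × 0.27335 = 0.128475
  P(Z=C)·f_C = 0.06 × 0.0120102 = 0.00072061
  P(Z=D)·f_D = 0.28 × 1.29641e-09 = 3.62994e-10
Evidence: 5.15792e-09 + 0.128475 + 0.00072061 + 3.62994e-10 = 0.129195
P(Population B | 3.1) ≈ 0.994

0.994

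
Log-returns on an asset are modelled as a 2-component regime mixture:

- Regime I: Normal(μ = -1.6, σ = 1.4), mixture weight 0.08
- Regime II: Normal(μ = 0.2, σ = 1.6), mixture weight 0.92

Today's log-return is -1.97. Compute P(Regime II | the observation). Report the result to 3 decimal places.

0.806

The responsibility of component k is w_k f_k(x) divided by Σ_j w_j f_j(x).
Normal densities:
  p_I = 0.275179
  p_II = 0.0993954
Multiply by the mixture weights:
  w_I·p_I = 0.08 × 0.275179 = 0.0220143
  w_II·p_II = 0.92 × 0.0993954 = 0.0914438
Evidence: 0.0220143 + 0.0914438 = 0.113458
P(Regime II | data) = 0.0914438 / 0.113458 ≈ 0.806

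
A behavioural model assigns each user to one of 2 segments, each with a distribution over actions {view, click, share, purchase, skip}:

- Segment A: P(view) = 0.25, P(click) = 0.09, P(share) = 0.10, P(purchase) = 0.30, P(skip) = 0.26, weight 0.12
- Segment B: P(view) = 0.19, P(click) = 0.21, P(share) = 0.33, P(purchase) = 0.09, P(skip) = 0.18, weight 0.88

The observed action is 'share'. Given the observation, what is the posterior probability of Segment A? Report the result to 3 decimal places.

0.040

Apply Bayes' rule: the posterior for each component is proportional to its prior times its likelihood at x.
Categorical probabilities:
  p_A = P(share | comp) = 0.10
  p_B = P(share | comp) = 0.33
Prior × likelihood for each component:
  w_A·p_A = 0.12 × 0.1 = 0.012
  w_B·p_B = 0.88 × 0.33 = 0.2904
Normaliser: 0.012 + 0.2904 = 0.3024
P(Segment A | 'share') = 0.012 / 0.3024 ≈ 0.040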